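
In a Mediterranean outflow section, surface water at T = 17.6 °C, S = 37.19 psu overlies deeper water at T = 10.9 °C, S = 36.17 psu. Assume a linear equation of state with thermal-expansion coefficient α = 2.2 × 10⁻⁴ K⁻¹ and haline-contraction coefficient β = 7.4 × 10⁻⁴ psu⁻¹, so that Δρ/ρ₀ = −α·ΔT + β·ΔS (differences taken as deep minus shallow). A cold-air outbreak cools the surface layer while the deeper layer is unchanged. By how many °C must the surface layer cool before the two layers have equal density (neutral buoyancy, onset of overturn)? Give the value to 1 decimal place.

3.3 °C

Neutral buoyancy requires Δρ = 0, i.e. −α(T_deep − T_surf′) + β(S_deep − S_surf) = 0.
T_surf′ = T_deep − (β/α)·ΔS = 10.9 − (7.4 × 10⁻⁴/2.2 × 10⁻⁴)·(-1.02) = 14.331 °C.
Cooling required: 17.6 − (14.331) = 3.269 °C.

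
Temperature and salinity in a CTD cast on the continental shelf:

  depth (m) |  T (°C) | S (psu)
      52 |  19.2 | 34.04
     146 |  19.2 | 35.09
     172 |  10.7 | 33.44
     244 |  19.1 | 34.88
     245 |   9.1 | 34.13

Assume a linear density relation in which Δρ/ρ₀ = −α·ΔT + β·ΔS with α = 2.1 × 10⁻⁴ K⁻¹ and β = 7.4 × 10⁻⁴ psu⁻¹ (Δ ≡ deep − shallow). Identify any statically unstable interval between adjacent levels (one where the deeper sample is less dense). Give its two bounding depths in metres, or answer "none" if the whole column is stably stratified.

172–244 m

Evaluate Δρ/ρ₀ = −αΔT + βΔS across each adjacent pair:
  52–146 m: −αΔT+βΔS = −(2.1 × 10⁻⁴)(+0.0)+(7.4 × 10⁻⁴)(+1.05) = 7.8 × 10⁻⁴ → stable
  146–172 m: −αΔT+βΔS = −(2.1 × 10⁻⁴)(-8.5)+(7.4 × 10⁻⁴)(-1.65) = 5.6 × 10⁻⁴ → stable
  172–244 m: −αΔT+βΔS = −(2.1 × 10⁻⁴)(+8.4)+(7.4 × 10⁻⁴)(+1.44) = -7.0 × 10⁻⁴ → UNSTABLE
  244–245 m: −αΔT+βΔS = −(2.1 × 10⁻⁴)(-10.0)+(7.4 × 10⁻⁴)(-0.75) = 1.5 × 10⁻³ → stable
The 172–244 m interval has Δρ < 0: lighter water underlies denser water.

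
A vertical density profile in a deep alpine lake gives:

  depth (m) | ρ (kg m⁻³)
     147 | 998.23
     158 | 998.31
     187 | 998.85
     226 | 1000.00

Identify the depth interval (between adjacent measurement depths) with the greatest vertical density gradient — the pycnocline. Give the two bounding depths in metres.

Compute the density gradient over each adjacent pair:
  147–158 m: Δρ/Δz = 0.08/11 = 7.3 × 10⁻³ kg m⁻⁴
  158–187 m: Δρ/Δz = 0.54/29 = 0.019 kg m⁻⁴
  187–226 m: Δρ/Δz = 1.15/39 = 0.029 kg m⁻⁴
The largest gradient is in the 187–226 m interval — the pycnocline.

187–226 m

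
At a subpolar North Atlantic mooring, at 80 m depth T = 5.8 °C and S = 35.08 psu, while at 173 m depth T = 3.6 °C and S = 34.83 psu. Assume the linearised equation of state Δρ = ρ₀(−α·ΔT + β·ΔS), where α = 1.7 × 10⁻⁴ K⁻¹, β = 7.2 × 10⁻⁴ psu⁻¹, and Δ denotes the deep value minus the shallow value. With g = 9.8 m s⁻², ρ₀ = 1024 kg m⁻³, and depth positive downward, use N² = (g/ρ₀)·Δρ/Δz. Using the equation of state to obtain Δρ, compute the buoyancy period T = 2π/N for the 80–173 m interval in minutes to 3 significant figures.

23.2 min

ΔT = -2.2 K, ΔS = -0.25 psu (deep − shallow).
Δρ/ρ₀ = −αΔT + βΔS = 3.74 × 10⁻⁴ − 1.80 × 10⁻⁴ = 1.94 × 10⁻⁴, so Δρ ≈ 0.1987 kg m⁻³.
N² = (g/ρ₀)·Δρ/Δz = g·(Δρ/ρ₀)/Δz = 9.8 × 1.94 × 10⁻⁴ / 93 = 2.0443 × 10⁻⁵ s⁻².
N = √(2.0443 × 10⁻⁵) = 4.5214 × 10⁻³ rad s⁻¹ → T = 2π/N = 1.3897 × 10³ s = 23.162 min ≈ 23.2 min.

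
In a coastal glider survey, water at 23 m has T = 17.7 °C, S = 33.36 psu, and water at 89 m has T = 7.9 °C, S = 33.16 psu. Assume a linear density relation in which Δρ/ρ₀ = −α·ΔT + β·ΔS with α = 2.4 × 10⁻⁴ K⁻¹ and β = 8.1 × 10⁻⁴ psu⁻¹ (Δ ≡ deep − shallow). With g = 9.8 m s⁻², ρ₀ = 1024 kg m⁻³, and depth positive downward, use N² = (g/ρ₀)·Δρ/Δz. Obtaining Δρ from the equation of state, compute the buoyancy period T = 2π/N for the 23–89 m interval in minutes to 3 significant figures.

5.81 min

ΔT = -9.8 K, ΔS = -0.20 psu (deep − shallow).
Δρ/ρ₀ = −αΔT + βΔS = 2.352 × 10⁻³ − 1.62 × 10⁻⁴ = 2.19 × 10⁻³, so Δρ ≈ 2.243 kg m⁻³.
N² = (g/ρ₀)·Δρ/Δz = g·(Δρ/ρ₀)/Δz = 9.8 × 2.19 × 10⁻³ / 66 = 3.2518 × 10⁻⁴ s⁻².
N = √(3.2518 × 10⁻⁴) = 0.018033 rad s⁻¹ → T = 2π/N = 348.43 s = 5.8072 min ≈ 5.81 min.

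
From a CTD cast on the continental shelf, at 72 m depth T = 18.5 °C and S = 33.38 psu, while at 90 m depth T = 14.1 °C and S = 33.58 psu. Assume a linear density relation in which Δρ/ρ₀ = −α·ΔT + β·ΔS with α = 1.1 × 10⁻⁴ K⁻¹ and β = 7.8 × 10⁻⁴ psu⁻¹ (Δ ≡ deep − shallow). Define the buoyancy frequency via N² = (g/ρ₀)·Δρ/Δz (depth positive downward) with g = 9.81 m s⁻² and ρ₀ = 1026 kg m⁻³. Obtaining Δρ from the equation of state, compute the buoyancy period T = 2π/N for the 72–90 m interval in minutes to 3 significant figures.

ΔT = -4.4 K, ΔS = +0.20 psu (deep − shallow).
Δρ/ρ₀ = −αΔT + βΔS = 4.84 × 10⁻⁴ + 1.56 × 10⁻⁴ = 6.40 × 10⁻⁴, so Δρ ≈ 0.6566 kg m⁻³.
N² = (g/ρ₀)·Δρ/Δz = g·(Δρ/ρ₀)/Δz = 9.81 × 6.40 × 10⁻⁴ / 18 = 3.4880 × 10⁻⁴ s⁻².
N = √(3.4880 × 10⁻⁴) = 0.018676 rad s⁻¹ → T = 2π/N = 336.43 s = 5.6072 min ≈ 5.61 min.

5.61 min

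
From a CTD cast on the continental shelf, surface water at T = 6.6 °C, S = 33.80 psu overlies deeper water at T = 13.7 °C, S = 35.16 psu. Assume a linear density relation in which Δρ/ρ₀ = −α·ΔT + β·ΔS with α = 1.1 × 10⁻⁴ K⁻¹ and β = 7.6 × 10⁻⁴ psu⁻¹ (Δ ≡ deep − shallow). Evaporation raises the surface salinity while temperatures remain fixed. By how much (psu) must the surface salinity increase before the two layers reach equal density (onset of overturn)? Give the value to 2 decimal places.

0.33 psu

Neutral buoyancy requires −α(T_deep − T_surf) + β(S_deep − S_surf′) = 0.
S_surf′ = S_deep − (α/β)·ΔT = 35.16 − (1.1 × 10⁻⁴/7.6 × 10⁻⁴)·(+7.1) = 34.1324 psu.
Increase required: 34.1324 − 33.80 = 0.3324 psu.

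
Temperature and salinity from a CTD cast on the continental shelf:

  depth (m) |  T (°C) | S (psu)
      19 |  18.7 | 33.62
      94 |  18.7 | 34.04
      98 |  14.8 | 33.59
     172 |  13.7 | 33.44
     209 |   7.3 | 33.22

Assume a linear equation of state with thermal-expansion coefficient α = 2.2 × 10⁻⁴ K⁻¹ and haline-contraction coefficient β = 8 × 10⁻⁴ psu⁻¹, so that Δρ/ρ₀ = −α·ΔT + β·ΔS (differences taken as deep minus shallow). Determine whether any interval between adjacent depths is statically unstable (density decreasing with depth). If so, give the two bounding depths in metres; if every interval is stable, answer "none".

Evaluate Δρ/ρ₀ = −αΔT + βΔS across each adjacent pair:
  19–94 m: −αΔT+βΔS = −(2.2 × 10⁻⁴)(+0.0)+(8 × 10⁻⁴)(+0.42) = 3.4 × 10⁻⁴ → stable
  94–98 m: −αΔT+βΔS = −(2.2 × 10⁻⁴)(-3.9)+(8 × 10⁻⁴)(-0.45) = 5.0 × 10⁻⁴ → stable
  98–172 m: −αΔT+βΔS = −(2.2 × 10⁻⁴)(-1.1)+(8 × 10⁻⁴)(-0.15) = 1.2 × 10⁻⁴ → stable
  172–209 m: −αΔT+βΔS = −(2.2 × 10⁻⁴)(-6.4)+(8 × 10⁻⁴)(-0.22) = 1.2 × 10⁻³ → stable
Every interval has Δρ > 0: the column is stably stratified throughout.

none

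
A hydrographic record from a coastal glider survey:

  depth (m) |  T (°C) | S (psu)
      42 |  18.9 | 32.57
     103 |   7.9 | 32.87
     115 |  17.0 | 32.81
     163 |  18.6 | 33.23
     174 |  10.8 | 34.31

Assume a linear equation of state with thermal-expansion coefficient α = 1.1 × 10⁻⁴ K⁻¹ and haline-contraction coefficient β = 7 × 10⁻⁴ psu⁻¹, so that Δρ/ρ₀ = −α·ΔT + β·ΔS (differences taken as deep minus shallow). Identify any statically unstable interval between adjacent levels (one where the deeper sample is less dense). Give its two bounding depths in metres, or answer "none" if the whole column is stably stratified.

103–115 m

Evaluate Δρ/ρ₀ = −αΔT + βΔS across each adjacent pair:
  42–103 m: −αΔT+βΔS = −(1.1 × 10⁻⁴)(-11.0)+(7 × 10⁻⁴)(+0.30) = 1.4 × 10⁻³ → stable
  103–115 m: −αΔT+βΔS = −(1.1 × 10⁻⁴)(+9.1)+(7 × 10⁻⁴)(-0.06) = -1.0 × 10⁻³ → UNSTABLE
  115–163 m: −αΔT+βΔS = −(1.1 × 10⁻⁴)(+1.6)+(7 × 10⁻⁴)(+0.42) = 1.2 × 10⁻⁴ → stable
  163–174 m: −αΔT+βΔS = −(1.1 × 10⁻⁴)(-7.8)+(7 × 10⁻⁴)(+1.08) = 1.6 × 10⁻³ → stable
The 103–115 m interval has Δρ < 0: lighter water underlies denser water.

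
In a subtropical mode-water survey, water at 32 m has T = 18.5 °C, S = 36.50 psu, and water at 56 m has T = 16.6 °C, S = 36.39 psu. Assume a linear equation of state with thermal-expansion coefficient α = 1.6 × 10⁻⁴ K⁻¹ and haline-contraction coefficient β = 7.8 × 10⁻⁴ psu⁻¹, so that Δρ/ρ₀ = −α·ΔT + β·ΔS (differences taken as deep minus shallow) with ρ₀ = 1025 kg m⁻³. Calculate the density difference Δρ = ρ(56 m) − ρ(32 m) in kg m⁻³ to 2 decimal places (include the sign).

+0.22 kg m⁻³

ΔT = -1.9 K, ΔS = -0.11 psu (deep − shallow).
Δρ/ρ₀ = −(1.6 × 10⁻⁴)(-1.9) + (7.8 × 10⁻⁴)(-0.11) = 2.182 × 10⁻⁴.
Δρ = 1025 × (2.182 × 10⁻⁴) = +0.22 kg m⁻³.
Positive Δρ: denser below, stable.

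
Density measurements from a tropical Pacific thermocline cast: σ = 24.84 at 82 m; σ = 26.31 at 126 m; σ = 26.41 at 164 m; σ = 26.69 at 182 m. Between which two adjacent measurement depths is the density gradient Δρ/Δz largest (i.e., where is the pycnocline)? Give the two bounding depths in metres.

Compute the density gradient over each adjacent pair:
  82–126 m: Δρ/Δz = 1.47/44 = 0.033 kg m⁻⁴
  126–164 m: Δρ/Δz = 0.10/38 = 2.6 × 10⁻³ kg m⁻⁴
  164–182 m: Δρ/Δz = 0.28/18 = 0.016 kg m⁻⁴
The largest gradient is in the 82–126 m interval — the pycnocline.

82–126 m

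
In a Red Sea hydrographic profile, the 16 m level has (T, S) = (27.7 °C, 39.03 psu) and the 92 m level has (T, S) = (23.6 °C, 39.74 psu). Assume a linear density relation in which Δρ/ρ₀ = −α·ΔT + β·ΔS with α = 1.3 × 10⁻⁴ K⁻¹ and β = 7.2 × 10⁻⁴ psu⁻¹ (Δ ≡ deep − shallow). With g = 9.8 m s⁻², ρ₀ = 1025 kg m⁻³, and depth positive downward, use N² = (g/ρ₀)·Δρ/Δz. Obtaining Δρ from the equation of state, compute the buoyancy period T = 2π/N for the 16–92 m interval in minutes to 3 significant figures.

9.02 min

ΔT = -4.1 K, ΔS = +0.71 psu (deep − shallow).
Δρ/ρ₀ = −αΔT + βΔS = 5.33 × 10⁻⁴ + 5.112 × 10⁻⁴ = 1.0442 × 10⁻³, so Δρ ≈ 1.070 kg m⁻³.
N² = (g/ρ₀)·Δρ/Δz = g·(Δρ/ρ₀)/Δz = 9.8 × 1.0442 × 10⁻³ / 76 = 1.3465 × 10⁻⁴ s⁻².
N = √(1.3465 × 10⁻⁴) = 0.011604 rad s⁻¹ → T = 2π/N = 541.47 s = 9.0245 min ≈ 9.02 min.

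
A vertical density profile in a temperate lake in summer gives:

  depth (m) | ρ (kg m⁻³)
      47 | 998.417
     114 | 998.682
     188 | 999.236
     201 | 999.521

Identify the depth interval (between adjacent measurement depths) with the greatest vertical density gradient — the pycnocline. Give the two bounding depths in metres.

Compute the density gradient over each adjacent pair:
  47–114 m: Δρ/Δz = 0.265/67 = 4.0 × 10⁻³ kg m⁻⁴
  114–188 m: Δρ/Δz = 0.554/74 = 7.5 × 10⁻³ kg m⁻⁴
  188–201 m: Δρ/Δz = 0.285/13 = 0.022 kg m⁻⁴
The largest gradient is in the 188–201 m interval — the pycnocline.

188–201 m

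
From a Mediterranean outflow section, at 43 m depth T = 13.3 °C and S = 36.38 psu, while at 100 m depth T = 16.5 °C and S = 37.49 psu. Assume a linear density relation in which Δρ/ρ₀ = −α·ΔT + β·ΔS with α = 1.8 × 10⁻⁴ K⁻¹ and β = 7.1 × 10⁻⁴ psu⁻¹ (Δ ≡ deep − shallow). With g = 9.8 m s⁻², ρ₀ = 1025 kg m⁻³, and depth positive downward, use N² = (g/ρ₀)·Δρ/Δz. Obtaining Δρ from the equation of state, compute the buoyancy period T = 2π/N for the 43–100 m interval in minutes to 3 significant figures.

ΔT = +3.2 K, ΔS = +1.11 psu (deep − shallow).
Δρ/ρ₀ = −αΔT + βΔS = -5.76 × 10⁻⁴ + 7.881 × 10⁻⁴ = 2.121 × 10⁻⁴, so Δρ ≈ 0.2174 kg m⁻³.
N² = (g/ρ₀)·Δρ/Δz = g·(Δρ/ρ₀)/Δz = 9.8 × 2.121 × 10⁻⁴ / 57 = 3.6466 × 10⁻⁵ s⁻².
N = √(3.6466 × 10⁻⁵) = 6.0387 × 10⁻³ rad s⁻¹ → T = 2π/N = 1.0405 × 10³ s = 17.342 min ≈ 17.3 min.

17.3 min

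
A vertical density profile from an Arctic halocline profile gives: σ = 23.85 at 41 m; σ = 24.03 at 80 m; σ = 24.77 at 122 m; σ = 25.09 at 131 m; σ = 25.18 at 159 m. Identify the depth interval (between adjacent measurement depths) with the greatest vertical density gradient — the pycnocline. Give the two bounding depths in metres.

Compute the density gradient over each adjacent pair:
  41–80 m: Δρ/Δz = 0.18/39 = 4.6 × 10⁻³ kg m⁻⁴
  80–122 m: Δρ/Δz = 0.74/42 = 0.018 kg m⁻⁴
  122–131 m: Δρ/Δz = 0.32/9 = 0.036 kg m⁻⁴
  131–159 m: Δρ/Δz = 0.09/28 = 3.2 × 10⁻³ kg m⁻⁴
The largest gradient is in the 122–131 m interval — the pycnocline.

122–131 m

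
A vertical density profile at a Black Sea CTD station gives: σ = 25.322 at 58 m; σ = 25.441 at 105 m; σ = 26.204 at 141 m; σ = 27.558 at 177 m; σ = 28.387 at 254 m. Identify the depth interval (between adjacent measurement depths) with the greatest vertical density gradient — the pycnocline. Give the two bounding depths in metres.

141–177 m

Compute the density gradient over each adjacent pair:
  58–105 m: Δρ/Δz = 0.119/47 = 2.5 × 10⁻³ kg m⁻⁴
  105–141 m: Δρ/Δz = 0.763/36 = 0.021 kg m⁻⁴
  141–177 m: Δρ/Δz = 1.354/36 = 0.038 kg m⁻⁴
  177–254 m: Δρ/Δz = 0.829/77 = 0.011 kg m⁻⁴
The largest gradient is in the 141–177 m interval — the pycnocline.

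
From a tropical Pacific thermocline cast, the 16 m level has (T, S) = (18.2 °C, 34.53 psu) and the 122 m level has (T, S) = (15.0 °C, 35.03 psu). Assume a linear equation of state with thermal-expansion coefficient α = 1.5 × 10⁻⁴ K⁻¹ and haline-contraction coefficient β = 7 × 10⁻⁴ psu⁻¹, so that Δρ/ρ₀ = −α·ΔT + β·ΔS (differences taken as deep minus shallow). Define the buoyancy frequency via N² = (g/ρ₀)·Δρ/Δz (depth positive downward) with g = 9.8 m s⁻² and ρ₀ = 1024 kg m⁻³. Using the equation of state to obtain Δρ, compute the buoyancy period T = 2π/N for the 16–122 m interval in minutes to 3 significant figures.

ΔT = -3.2 K, ΔS = +0.50 psu (deep − shallow).
Δρ/ρ₀ = −αΔT + βΔS = 4.80 × 10⁻⁴ + 3.50 × 10⁻⁴ = 8.30 × 10⁻⁴, so Δρ ≈ 0.8499 kg m⁻³.
N² = (g/ρ₀)·Δρ/Δz = g·(Δρ/ρ₀)/Δz = 9.8 × 8.30 × 10⁻⁴ / 106 = 7.6736 × 10⁻⁵ s⁻².
N = √(7.6736 × 10⁻⁵) = 8.7599 × 10⁻³ rad s⁻¹ → T = 2π/N = 717.27 s = 11.954 min ≈ 12.0 min.

12.0 min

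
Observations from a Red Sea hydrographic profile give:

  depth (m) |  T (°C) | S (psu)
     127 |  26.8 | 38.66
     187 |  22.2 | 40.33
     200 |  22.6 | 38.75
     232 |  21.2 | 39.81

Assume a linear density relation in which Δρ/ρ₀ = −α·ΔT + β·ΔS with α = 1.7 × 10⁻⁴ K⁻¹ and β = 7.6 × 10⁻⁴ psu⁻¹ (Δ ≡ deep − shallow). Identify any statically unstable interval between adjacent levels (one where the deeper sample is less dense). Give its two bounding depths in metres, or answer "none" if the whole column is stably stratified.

Evaluate Δρ/ρ₀ = −αΔT + βΔS across each adjacent pair:
  127–187 m: −αΔT+βΔS = −(1.7 × 10⁻⁴)(-4.6)+(7.6 × 10⁻⁴)(+1.67) = 2.1 × 10⁻³ → stable
  187–200 m: −αΔT+βΔS = −(1.7 × 10⁻⁴)(+0.4)+(7.6 × 10⁻⁴)(-1.58) = -1.3 × 10⁻³ → UNSTABLE
  200–232 m: −αΔT+βΔS = −(1.7 × 10⁻⁴)(-1.4)+(7.6 × 10⁻⁴)(+1.06) = 1.0 × 10⁻³ → stable
The 187–200 m interval has Δρ < 0: lighter water underlies denser water.

187–200 m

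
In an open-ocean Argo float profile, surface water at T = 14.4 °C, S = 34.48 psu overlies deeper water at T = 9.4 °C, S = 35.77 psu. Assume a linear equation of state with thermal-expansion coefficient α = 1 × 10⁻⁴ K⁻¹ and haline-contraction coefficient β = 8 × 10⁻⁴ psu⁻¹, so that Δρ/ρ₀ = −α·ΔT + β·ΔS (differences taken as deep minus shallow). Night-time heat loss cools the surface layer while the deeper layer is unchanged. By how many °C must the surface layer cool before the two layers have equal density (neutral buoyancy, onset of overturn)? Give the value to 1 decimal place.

15.3 °C

Neutral buoyancy requires Δρ = 0, i.e. −α(T_deep − T_surf′) + β(S_deep − S_surf) = 0.
T_surf′ = T_deep − (β/α)·ΔS = 9.4 − (8 × 10⁻⁴/1 × 10⁻⁴)·(+1.29) = -0.920 °C.
Cooling required: 14.4 − (-0.920) = 15.320 °C.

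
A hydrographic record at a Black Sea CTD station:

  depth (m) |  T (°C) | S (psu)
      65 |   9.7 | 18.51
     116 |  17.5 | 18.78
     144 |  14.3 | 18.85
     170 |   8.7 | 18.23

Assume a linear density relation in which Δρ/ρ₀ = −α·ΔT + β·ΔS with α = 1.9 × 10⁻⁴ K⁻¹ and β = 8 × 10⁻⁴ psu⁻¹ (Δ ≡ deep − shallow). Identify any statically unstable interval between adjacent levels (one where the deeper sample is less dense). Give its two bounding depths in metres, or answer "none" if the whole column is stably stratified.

Evaluate Δρ/ρ₀ = −αΔT + βΔS across each adjacent pair:
  65–116 m: −αΔT+βΔS = −(1.9 × 10⁻⁴)(+7.8)+(8 × 10⁻⁴)(+0.27) = -1.3 × 10⁻³ → UNSTABLE
  116–144 m: −αΔT+βΔS = −(1.9 × 10⁻⁴)(-3.2)+(8 × 10⁻⁴)(+0.07) = 6.6 × 10⁻⁴ → stable
  144–170 m: −αΔT+βΔS = −(1.9 × 10⁻⁴)(-5.6)+(8 × 10⁻⁴)(-0.62) = 5.7 × 10⁻⁴ → stable
The 65–116 m interval has Δρ < 0: lighter water underlies denser water.

65–116 m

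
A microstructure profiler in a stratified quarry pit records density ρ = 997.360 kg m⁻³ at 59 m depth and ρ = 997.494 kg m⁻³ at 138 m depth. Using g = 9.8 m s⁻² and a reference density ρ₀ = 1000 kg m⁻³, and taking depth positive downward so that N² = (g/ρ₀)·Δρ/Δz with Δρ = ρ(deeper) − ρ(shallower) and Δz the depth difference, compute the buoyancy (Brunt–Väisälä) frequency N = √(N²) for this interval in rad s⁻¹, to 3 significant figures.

Δρ = 997.494 − 997.360 = 0.134 kg m⁻³ over Δz = 138 − 59 = 79 m.
N² = (9.8/1000) × (0.134/79) = 1.6623 × 10⁻⁵ s⁻².
N = √(1.6623 × 10⁻⁵) = 4.0771 × 10⁻³ rad s⁻¹ ≈ 4.08 × 10⁻³ rad s⁻¹.
A positive N² confirms static stability across the interval.

4.08 × 10⁻³ rad s⁻¹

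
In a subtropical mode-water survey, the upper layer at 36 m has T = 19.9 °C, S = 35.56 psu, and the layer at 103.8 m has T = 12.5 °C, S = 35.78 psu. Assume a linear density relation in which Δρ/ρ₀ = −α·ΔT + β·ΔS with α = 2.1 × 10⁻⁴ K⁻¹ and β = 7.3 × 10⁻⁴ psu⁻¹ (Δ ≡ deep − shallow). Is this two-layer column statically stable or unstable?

ΔT = 12.5 − 19.9 = -7.4 K and ΔS = 35.78 − 35.56 = +0.22 psu (deep − shallow).
−αΔT = 1.554 × 10⁻³; βΔS = 1.606 × 10⁻⁴; sum Δρ/ρ₀ = 1.7146 × 10⁻³.
Δρ/ρ₀ > 0, so Δρ > 0: deeper water is denser → statically stable.

stable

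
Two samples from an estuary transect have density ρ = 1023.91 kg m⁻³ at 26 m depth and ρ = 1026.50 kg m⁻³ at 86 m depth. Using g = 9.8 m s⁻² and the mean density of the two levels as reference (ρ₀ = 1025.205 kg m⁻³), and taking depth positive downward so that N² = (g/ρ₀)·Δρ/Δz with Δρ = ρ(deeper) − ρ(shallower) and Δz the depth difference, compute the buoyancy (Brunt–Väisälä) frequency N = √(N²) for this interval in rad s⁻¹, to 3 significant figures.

0.0203 rad s⁻¹

Δρ = 1026.50 − 1023.91 = 2.59 kg m⁻³ over Δz = 86 − 26 = 60 m.
N² = (9.8/1025.205) × (2.59/60) = 4.1263 × 10⁻⁴ s⁻².
N = √(4.1263 × 10⁻⁴) = 0.020313 rad s⁻¹ ≈ 0.0203 rad s⁻¹.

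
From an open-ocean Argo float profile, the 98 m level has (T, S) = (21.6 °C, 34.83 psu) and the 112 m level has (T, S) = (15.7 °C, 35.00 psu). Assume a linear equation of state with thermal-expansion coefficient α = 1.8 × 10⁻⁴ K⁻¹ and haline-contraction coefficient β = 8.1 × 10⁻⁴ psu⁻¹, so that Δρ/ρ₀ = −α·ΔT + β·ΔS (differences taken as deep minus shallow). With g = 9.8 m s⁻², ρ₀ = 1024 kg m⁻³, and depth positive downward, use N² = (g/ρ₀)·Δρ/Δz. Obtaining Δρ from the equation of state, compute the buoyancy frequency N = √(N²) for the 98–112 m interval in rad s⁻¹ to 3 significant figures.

ΔT = -5.9 K, ΔS = +0.17 psu (deep − shallow).
Δρ/ρ₀ = −αΔT + βΔS = 1.062 × 10⁻³ + 1.377 × 10⁻⁴ = 1.1997 × 10⁻³, so Δρ ≈ 1.228 kg m⁻³.
N² = (g/ρ₀)·Δρ/Δz = g·(Δρ/ρ₀)/Δz = 9.8 × 1.1997 × 10⁻³ / 14 = 8.3979 × 10⁻⁴ s⁻².
N = √(8.3979 × 10⁻⁴) = 0.028979 rad s⁻¹ ≈ 0.0290 rad s⁻¹.

0.0290 rad s⁻¹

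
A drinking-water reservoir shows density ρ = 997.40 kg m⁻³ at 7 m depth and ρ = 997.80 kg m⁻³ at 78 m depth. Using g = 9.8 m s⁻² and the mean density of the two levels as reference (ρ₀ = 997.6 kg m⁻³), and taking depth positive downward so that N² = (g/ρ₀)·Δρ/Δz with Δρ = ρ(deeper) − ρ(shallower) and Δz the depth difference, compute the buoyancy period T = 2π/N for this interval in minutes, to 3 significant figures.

14.1 min

Δρ = 997.80 − 997.40 = 0.40 kg m⁻³ over Δz = 78 − 7 = 71 m.
N² = (9.8/997.6) × (0.40/71) = 5.5344 × 10⁻⁵ s⁻².
N = √(5.5344 × 10⁻⁵) = 7.4394 × 10⁻³ rad s⁻¹, so T = 2π/N = 844.58 s = 14.076 min ≈ 14.1 min.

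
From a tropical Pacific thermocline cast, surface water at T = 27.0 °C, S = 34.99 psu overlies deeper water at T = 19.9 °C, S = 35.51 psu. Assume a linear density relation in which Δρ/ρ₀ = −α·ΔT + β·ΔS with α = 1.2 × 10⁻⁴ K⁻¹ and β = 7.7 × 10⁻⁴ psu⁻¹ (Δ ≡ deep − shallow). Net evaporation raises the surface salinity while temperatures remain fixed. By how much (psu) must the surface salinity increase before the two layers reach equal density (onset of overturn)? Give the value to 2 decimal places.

Neutral buoyancy requires −α(T_deep − T_surf) + β(S_deep − S_surf′) = 0.
S_surf′ = S_deep − (α/β)·ΔT = 35.51 − (1.2 × 10⁻⁴/7.7 × 10⁻⁴)·(-7.1) = 36.6165 psu.
Increase required: 36.6165 − 34.99 = 1.6265 psu.

1.63 psu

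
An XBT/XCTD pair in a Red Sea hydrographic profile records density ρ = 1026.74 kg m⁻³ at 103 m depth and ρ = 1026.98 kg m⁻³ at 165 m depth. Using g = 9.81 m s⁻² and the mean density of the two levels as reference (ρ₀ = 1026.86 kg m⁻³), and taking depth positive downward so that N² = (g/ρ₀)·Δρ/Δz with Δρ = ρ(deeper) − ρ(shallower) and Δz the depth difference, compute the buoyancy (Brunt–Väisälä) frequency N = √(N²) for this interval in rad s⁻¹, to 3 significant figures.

6.08 × 10⁻³ rad s⁻¹

Δρ = 1026.98 − 1026.74 = 0.24 kg m⁻³ over Δz = 165 − 103 = 62 m.
N² = (9.81/1026.86) × (0.24/62) = 3.6981 × 10⁻⁵ s⁻².
N = √(3.6981 × 10⁻⁵) = 6.0812 × 10⁻³ rad s⁻¹ ≈ 6.08 × 10⁻³ rad s⁻¹.
A positive N² confirms static stability across the interval.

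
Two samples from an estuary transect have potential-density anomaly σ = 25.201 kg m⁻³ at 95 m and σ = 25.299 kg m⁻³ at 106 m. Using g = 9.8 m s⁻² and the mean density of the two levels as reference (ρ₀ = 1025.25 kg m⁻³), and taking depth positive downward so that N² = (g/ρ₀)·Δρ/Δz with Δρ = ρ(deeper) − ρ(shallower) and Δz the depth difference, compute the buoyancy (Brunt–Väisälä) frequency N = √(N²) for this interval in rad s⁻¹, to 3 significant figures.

Δρ = 1025.299 − 1025.201 = 0.098 kg m⁻³ over Δz = 106 − 95 = 11 m.
N² = (9.8/1025.25) × (0.098/11) = 8.5159 × 10⁻⁵ s⁻².
N = √(8.5159 × 10⁻⁵) = 9.2282 × 10⁻³ rad s⁻¹ ≈ 9.23 × 10⁻³ rad s⁻¹.
Since Δρ > 0 the layer is stably stratified.

9.23 × 10⁻³ rad s⁻¹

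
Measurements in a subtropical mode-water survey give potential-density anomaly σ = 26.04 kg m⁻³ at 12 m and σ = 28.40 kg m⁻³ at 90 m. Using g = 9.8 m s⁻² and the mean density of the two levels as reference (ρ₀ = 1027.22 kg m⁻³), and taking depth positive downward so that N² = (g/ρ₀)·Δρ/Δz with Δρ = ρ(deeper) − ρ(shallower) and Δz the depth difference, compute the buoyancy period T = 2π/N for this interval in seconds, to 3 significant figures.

370 s

Δρ = 1028.40 − 1026.04 = 2.36 kg m⁻³ over Δz = 90 − 12 = 78 m.
N² = (9.8/1027.22) × (2.36/78) = 2.8866 × 10⁻⁴ s⁻².
N = √(2.8866 × 10⁻⁴) = 0.016990 rad s⁻¹, so T = 2π/N = 369.82 s ≈ 370 s.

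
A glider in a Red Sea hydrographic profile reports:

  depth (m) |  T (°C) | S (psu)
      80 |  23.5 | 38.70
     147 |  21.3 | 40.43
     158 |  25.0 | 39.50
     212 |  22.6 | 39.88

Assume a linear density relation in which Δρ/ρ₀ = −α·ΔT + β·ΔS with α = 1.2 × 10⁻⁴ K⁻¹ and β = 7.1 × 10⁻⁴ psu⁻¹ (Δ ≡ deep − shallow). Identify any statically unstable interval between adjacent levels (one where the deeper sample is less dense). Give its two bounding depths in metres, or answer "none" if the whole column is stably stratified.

147–158 m

Evaluate Δρ/ρ₀ = −αΔT + βΔS across each adjacent pair:
  80–147 m: −αΔT+βΔS = −(1.2 × 10⁻⁴)(-2.2)+(7.1 × 10⁻⁴)(+1.73) = 1.5 × 10⁻³ → stable
  147–158 m: −αΔT+βΔS = −(1.2 × 10⁻⁴)(+3.7)+(7.1 × 10⁻⁴)(-0.93) = -1.1 × 10⁻³ → UNSTABLE
  158–212 m: −αΔT+βΔS = −(1.2 × 10⁻⁴)(-2.4)+(7.1 × 10⁻⁴)(+0.38) = 5.6 × 10⁻⁴ → stable
The 147–158 m interval has Δρ < 0: lighter water underlies denser water.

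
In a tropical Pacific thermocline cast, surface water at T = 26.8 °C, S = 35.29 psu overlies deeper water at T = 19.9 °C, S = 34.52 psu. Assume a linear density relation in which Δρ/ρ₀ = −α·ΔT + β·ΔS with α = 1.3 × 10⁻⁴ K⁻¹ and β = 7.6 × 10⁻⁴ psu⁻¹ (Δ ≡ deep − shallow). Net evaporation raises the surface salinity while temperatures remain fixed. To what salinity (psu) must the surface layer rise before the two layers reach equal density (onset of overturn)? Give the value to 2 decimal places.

35.70 psu

Neutral buoyancy requires −α(T_deep − T_surf) + β(S_deep − S_surf′) = 0.
S_surf′ = S_deep − (α/β)·ΔT = 34.52 − (1.3 × 10⁻⁴/7.6 × 10⁻⁴)·(-6.9) = 35.7003 psu.
Increase required: 35.7003 − 35.29 = 0.4103 psu.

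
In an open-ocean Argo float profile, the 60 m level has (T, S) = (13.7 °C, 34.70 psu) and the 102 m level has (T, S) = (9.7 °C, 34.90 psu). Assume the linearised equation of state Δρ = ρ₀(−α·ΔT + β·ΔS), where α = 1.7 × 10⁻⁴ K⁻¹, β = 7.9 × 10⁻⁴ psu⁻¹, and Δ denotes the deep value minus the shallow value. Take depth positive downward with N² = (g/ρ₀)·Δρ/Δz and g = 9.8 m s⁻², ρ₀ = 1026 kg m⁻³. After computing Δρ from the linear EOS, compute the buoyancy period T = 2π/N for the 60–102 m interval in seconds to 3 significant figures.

ΔT = -4.0 K, ΔS = +0.20 psu (deep − shallow).
Δρ/ρ₀ = −αΔT + βΔS = 6.80 × 10⁻⁴ + 1.58 × 10⁻⁴ = 8.38 × 10⁻⁴, so Δρ ≈ 0.8598 kg m⁻³.
N² = (g/ρ₀)·Δρ/Δz = g·(Δρ/ρ₀)/Δz = 9.8 × 8.38 × 10⁻⁴ / 42 = 1.9553 × 10⁻⁴ s⁻².
N = √(1.9553 × 10⁻⁴) = 0.013983 rad s⁻¹ → T = 2π/N = 449.34 s ≈ 449 s.

449 s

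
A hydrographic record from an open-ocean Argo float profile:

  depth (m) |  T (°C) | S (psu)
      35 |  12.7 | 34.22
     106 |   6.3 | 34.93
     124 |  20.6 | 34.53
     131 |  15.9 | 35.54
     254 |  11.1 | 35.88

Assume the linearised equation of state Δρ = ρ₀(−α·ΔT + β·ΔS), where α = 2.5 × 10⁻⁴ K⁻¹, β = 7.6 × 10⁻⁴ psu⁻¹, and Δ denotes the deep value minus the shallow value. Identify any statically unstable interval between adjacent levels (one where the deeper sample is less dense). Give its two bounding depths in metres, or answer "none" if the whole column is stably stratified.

106–124 m

Evaluate Δρ/ρ₀ = −αΔT + βΔS across each adjacent pair:
  35–106 m: −αΔT+βΔS = −(2.5 × 10⁻⁴)(-6.4)+(7.6 × 10⁻⁴)(+0.71) = 2.1 × 10⁻³ → stable
  106–124 m: −αΔT+βΔS = −(2.5 × 10⁻⁴)(+14.3)+(7.6 × 10⁻⁴)(-0.40) = -3.9 × 10⁻³ → UNSTABLE
  124–131 m: −αΔT+βΔS = −(2.5 × 10⁻⁴)(-4.7)+(7.6 × 10⁻⁴)(+1.01) = 1.9 × 10⁻³ → stable
  131–254 m: −αΔT+βΔS = −(2.5 × 10⁻⁴)(-4.8)+(7.6 × 10⁻⁴)(+0.34) = 1.5 × 10⁻³ → stable
The 106–124 m interval has Δρ < 0: lighter water underlies denser water.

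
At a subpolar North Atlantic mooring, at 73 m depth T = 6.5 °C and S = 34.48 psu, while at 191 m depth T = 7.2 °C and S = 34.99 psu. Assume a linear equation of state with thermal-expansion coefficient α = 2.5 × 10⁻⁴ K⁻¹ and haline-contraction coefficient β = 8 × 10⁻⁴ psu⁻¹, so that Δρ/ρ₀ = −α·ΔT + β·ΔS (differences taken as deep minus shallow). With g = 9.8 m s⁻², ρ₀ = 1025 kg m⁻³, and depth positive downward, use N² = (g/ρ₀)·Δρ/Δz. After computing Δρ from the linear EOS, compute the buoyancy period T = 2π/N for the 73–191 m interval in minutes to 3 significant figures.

ΔT = +0.7 K, ΔS = +0.51 psu (deep − shallow).
Δρ/ρ₀ = −αΔT + βΔS = -1.75 × 10⁻⁴ + 4.08 × 10⁻⁴ = 2.33 × 10⁻⁴, so Δρ ≈ 0.2388 kg m⁻³.
N² = (g/ρ₀)·Δρ/Δz = g·(Δρ/ρ₀)/Δz = 9.8 × 2.33 × 10⁻⁴ / 118 = 1.9351 × 10⁻⁵ s⁻².
N = √(1.9351 × 10⁻⁵) = 4.3990 × 10⁻³ rad s⁻¹ → T = 2π/N = 1.4283 × 10³ s = 23.805 min ≈ 23.8 min.

23.8 min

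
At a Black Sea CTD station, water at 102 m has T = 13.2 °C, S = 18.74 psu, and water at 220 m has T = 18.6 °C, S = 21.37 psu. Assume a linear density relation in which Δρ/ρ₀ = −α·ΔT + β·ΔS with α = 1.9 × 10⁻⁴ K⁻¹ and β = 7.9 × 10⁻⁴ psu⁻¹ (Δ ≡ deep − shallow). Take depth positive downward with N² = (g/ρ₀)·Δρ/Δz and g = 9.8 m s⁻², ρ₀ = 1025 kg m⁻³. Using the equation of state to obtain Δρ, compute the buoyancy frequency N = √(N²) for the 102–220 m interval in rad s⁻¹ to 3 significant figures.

ΔT = +5.4 K, ΔS = +2.63 psu (deep − shallow).
Δρ/ρ₀ = −αΔT + βΔS = -1.026 × 10⁻³ + 2.0777 × 10⁻³ = 1.0517 × 10⁻³, so Δρ ≈ 1.078 kg m⁻³.
N² = (g/ρ₀)·Δρ/Δz = g·(Δρ/ρ₀)/Δz = 9.8 × 1.0517 × 10⁻³ / 118 = 8.7345 × 10⁻⁵ s⁻².
N = √(8.7345 × 10⁻⁵) = 9.3459 × 10⁻³ rad s⁻¹ ≈ 9.35 × 10⁻³ rad s⁻¹.

9.35 × 10⁻³ rad s⁻¹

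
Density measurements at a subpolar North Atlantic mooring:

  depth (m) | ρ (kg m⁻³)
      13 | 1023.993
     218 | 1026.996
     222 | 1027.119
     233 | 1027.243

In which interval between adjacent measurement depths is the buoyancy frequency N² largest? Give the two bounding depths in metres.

Compute the density gradient over each adjacent pair:
  13–218 m: Δρ/Δz = 3.003/205 = 0.015 kg m⁻⁴
  218–222 m: Δρ/Δz = 0.123/4 = 0.031 kg m⁻⁴
  222–233 m: Δρ/Δz = 0.124/11 = 0.011 kg m⁻⁴
The largest gradient is in the 218–222 m interval — the pycnocline.

218–222 m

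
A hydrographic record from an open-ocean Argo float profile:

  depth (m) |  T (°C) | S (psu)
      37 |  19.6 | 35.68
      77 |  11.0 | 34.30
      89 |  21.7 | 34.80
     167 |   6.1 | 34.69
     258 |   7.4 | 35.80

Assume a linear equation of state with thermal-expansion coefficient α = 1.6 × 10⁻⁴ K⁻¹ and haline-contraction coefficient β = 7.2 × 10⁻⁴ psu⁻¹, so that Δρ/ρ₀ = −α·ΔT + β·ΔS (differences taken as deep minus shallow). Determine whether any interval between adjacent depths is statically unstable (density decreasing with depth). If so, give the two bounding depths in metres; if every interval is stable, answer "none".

Evaluate Δρ/ρ₀ = −αΔT + βΔS across each adjacent pair:
  37–77 m: −αΔT+βΔS = −(1.6 × 10⁻⁴)(-8.6)+(7.2 × 10⁻⁴)(-1.38) = 3.8 × 10⁻⁴ → stable
  77–89 m: −αΔT+βΔS = −(1.6 × 10⁻⁴)(+10.7)+(7.2 × 10⁻⁴)(+0.50) = -1.4 × 10⁻³ → UNSTABLE
  89–167 m: −αΔT+βΔS = −(1.6 × 10⁻⁴)(-15.6)+(7.2 × 10⁻⁴)(-0.11) = 2.4 × 10⁻³ → stable
  167–258 m: −αΔT+βΔS = −(1.6 × 10⁻⁴)(+1.3)+(7.2 × 10⁻⁴)(+1.11) = 5.9 × 10⁻⁴ → stable
The 77–89 m interval has Δρ < 0: lighter water underlies denser water.

77–89 m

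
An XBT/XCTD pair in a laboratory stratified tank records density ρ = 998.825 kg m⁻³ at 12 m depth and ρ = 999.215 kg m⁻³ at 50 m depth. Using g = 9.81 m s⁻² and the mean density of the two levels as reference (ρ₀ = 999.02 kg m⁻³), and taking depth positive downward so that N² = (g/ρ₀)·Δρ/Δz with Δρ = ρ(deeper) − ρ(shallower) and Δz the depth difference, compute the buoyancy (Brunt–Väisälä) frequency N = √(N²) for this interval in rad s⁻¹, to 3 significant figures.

Δρ = 999.215 − 998.825 = 0.390 kg m⁻³ over Δz = 50 − 12 = 38 m.
N² = (9.81/999.02) × (0.390/38) = 1.0078 × 10⁻⁴ s⁻².
N = √(1.0078 × 10⁻⁴) = 0.010039 rad s⁻¹ ≈ 0.0100 rad s⁻¹.
N² > 0, so the interval is statically stable.

0.0100 rad s⁻¹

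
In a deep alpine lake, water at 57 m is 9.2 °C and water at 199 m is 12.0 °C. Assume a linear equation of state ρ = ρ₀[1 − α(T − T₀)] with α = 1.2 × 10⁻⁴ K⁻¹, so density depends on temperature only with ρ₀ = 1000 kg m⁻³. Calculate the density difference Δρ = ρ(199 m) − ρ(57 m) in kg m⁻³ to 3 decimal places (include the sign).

-0.336 kg m⁻³

ΔT = +2.8 K, Δρ/ρ₀ = −αΔT = -3.36 × 10⁻⁴.
Δρ = 1000 × (-3.36 × 10⁻⁴) = -0.336 kg m⁻³.
Negative Δρ: lighter below, statically unstable.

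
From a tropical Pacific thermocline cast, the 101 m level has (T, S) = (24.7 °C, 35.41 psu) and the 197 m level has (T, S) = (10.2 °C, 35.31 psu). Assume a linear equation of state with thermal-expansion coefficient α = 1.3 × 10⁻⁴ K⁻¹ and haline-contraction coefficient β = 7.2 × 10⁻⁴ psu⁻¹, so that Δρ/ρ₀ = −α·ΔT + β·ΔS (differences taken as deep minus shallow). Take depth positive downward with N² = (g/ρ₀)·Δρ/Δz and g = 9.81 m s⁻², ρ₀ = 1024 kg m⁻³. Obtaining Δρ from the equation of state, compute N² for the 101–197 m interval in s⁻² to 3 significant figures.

ΔT = -14.5 K, ΔS = -0.10 psu (deep − shallow).
Δρ/ρ₀ = −αΔT + βΔS = 1.885 × 10⁻³ − 7.20 × 10⁻⁵ = 1.813 × 10⁻³, so Δρ ≈ 1.857 kg m⁻³.
N² = (g/ρ₀)·Δρ/Δz = g·(Δρ/ρ₀)/Δz = 9.81 × 1.813 × 10⁻³ / 96 = 1.8527 × 10⁻⁴ s⁻² ≈ 1.85 × 10⁻⁴ s⁻².

1.85 × 10⁻⁴ s⁻²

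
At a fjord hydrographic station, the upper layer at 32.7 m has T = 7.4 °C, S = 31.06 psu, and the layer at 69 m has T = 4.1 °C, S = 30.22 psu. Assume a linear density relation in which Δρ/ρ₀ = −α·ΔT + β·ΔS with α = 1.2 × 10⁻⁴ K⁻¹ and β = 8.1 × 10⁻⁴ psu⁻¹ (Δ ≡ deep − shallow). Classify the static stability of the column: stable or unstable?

unstable

ΔT = 4.1 − 7.4 = -3.3 K and ΔS = 30.22 − 31.06 = -0.84 psu (deep − shallow).
−αΔT = 3.96 × 10⁻⁴; βΔS = -6.804 × 10⁻⁴; sum Δρ/ρ₀ = -2.844 × 10⁻⁴.
Δρ/ρ₀ < 0, so Δρ < 0: deeper water is lighter → statically unstable; the column would overturn.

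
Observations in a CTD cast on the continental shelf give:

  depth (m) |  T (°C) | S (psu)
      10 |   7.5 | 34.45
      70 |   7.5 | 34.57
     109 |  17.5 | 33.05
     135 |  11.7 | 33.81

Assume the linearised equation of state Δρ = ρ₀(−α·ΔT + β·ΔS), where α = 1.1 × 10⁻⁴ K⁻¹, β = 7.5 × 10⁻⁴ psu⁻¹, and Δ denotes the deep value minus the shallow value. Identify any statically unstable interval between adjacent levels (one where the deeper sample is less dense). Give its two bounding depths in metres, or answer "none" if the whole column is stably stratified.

70–109 m

Evaluate Δρ/ρ₀ = −αΔT + βΔS across each adjacent pair:
  10–70 m: −αΔT+βΔS = −(1.1 × 10⁻⁴)(+0.0)+(7.5 × 10⁻⁴)(+0.12) = 9.0 × 10⁻⁵ → stable
  70–109 m: −αΔT+βΔS = −(1.1 × 10⁻⁴)(+10.0)+(7.5 × 10⁻⁴)(-1.52) = -2.2 × 10⁻³ → UNSTABLE
  109–135 m: −αΔT+βΔS = −(1.1 × 10⁻⁴)(-5.8)+(7.5 × 10⁻⁴)(+0.76) = 1.2 × 10⁻³ → stable
The 70–109 m interval has Δρ < 0: lighter water underlies denser water.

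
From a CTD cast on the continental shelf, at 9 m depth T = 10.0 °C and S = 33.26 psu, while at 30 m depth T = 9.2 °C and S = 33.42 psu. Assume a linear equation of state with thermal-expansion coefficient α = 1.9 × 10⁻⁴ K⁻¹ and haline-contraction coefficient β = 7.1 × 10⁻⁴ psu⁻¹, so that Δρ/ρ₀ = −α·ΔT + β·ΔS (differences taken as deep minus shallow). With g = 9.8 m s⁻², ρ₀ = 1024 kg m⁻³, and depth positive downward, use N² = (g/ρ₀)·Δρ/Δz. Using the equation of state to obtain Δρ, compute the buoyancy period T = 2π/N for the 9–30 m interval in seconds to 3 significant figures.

ΔT = -0.8 K, ΔS = +0.16 psu (deep − shallow).
Δρ/ρ₀ = −αΔT + βΔS = 1.52 × 10⁻⁴ + 1.136 × 10⁻⁴ = 2.656 × 10⁻⁴, so Δρ ≈ 0.2720 kg m⁻³.
N² = (g/ρ₀)·Δρ/Δz = g·(Δρ/ρ₀)/Δz = 9.8 × 2.656 × 10⁻⁴ / 21 = 1.2395 × 10⁻⁴ s⁻².
N = √(1.2395 × 10⁻⁴) = 0.011133 rad s⁻¹ → T = 2π/N = 564.37 s ≈ 564 s.

564 s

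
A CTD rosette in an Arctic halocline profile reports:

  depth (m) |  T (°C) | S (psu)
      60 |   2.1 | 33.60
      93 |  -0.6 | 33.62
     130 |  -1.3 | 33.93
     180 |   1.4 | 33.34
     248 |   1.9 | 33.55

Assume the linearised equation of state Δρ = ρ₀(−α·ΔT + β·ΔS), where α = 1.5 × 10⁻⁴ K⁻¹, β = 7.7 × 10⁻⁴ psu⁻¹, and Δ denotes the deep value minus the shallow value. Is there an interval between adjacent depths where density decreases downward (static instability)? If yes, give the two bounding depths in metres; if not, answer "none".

130–180 m

Evaluate Δρ/ρ₀ = −αΔT + βΔS across each adjacent pair:
  60–93 m: −αΔT+βΔS = −(1.5 × 10⁻⁴)(-2.7)+(7.7 × 10⁻⁴)(+0.02) = 4.2 × 10⁻⁴ → stable
  93–130 m: −αΔT+βΔS = −(1.5 × 10⁻⁴)(-0.7)+(7.7 × 10⁻⁴)(+0.31) = 3.4 × 10⁻⁴ → stable
  130–180 m: −αΔT+βΔS = −(1.5 × 10⁻⁴)(+2.7)+(7.7 × 10⁻⁴)(-0.59) = -8.6 × 10⁻⁴ → UNSTABLE
  180–248 m: −αΔT+βΔS = −(1.5 × 10⁻⁴)(+0.5)+(7.7 × 10⁻⁴)(+0.21) = 8.7 × 10⁻⁵ → stable
The 130–180 m interval has Δρ < 0: lighter water underlies denser water.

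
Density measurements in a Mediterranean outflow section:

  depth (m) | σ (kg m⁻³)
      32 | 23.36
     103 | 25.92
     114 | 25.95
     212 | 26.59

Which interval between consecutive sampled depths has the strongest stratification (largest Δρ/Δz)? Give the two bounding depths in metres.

32–103 m

Compute the density gradient over each adjacent pair:
  32–103 m: Δρ/Δz = 2.56/71 = 0.036 kg m⁻⁴
  103–114 m: Δρ/Δz = 0.03/11 = 2.7 × 10⁻³ kg m⁻⁴
  114–212 m: Δρ/Δz = 0.64/98 = 6.5 × 10⁻³ kg m⁻⁴
The largest gradient is in the 32–103 m interval — the pycnocline.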